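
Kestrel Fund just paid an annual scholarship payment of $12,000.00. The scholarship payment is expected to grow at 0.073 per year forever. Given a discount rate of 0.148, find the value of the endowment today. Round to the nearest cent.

$171680.00

D₁ = D₀ × (1 + g) = $12,000.00 × 1.073 = $12,876.0000
Growing perpetuity: P = D₁ / (r − g) = $12,876.0000 / (0.148 − 0.073) = $171,680.00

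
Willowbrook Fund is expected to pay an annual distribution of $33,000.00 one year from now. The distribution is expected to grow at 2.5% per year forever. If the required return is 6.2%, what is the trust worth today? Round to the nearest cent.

Growing perpetuity: P = D₁ / (r − g) = $33,000.0000 / (0.062 − 0.025) = $891,891.89

$891891.89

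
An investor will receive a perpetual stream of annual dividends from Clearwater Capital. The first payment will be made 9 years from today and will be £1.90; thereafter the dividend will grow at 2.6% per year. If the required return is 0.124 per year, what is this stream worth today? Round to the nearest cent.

Value at end of year 8: C₁ / (r − g) = £1.90 / (0.124 − 0.026) = £19.3878
Discount to today: PV = £19.3878 / (1 + 0.124)^8 = £19.3878 / 2.547596 = £7.61

£7.61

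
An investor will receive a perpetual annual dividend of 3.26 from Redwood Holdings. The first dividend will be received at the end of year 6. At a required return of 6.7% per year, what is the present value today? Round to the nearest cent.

Value at end of year 5: C / r = 3.26 / 0.067 = 48.6567
Discount to today: PV = 48.6567 / (1 + 0.067)^5 = 48.6567 / 1.383000 = 35.18

35.18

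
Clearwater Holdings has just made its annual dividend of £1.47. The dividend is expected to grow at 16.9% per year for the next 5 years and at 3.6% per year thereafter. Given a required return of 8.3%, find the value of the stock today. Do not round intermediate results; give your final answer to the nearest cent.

D_1 = 1.71843
D_2 = 2.00884
D_3 = 2.34834
D_4 = 2.74521
D_5 = 3.20915
Terminal value at year 5: TV = D_5×(1+g_2)/(r−g_2) = 3.32468/0.047 = 70.73784
P_0 = D_1/(1+r)^1 + D_2/(1+r)^2 + D_3/(1+r)^3 + D_4/(1+r)^4 + D_5/(1+r)^5 + TV/(1+r)^5
    = 1.58673 + 1.71273 + 1.84874 + 1.99555 + 2.15401 + 47.47987 = 56.77762

£56.78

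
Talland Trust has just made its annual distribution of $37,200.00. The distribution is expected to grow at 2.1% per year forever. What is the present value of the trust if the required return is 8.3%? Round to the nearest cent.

$612600.00

D₁ = D₀ × (1 + g) = $37,200.00 × 1.021 = $37,981.2000
Growing perpetuity: P = D₁ / (r − g) = $37,981.2000 / (0.083 − 0.021) = $612,600.00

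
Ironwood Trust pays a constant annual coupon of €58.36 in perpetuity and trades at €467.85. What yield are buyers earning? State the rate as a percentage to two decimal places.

12.47%

P = C/r ⇒ r = C/P = €58.36/€467.85 = 0.124741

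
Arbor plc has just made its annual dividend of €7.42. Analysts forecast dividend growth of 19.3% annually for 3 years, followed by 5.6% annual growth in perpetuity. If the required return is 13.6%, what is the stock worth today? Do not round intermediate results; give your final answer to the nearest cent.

€138.01

D_1 = 8.85206
D_2 = 10.56051
D_3 = 12.59869
Terminal value at year 3: TV = D_3×(1+g_2)/(r−g_2) = 13.30421/0.08 = 166.30265
P_0 = D_1/(1+r)^1 + D_2/(1+r)^2 + D_3/(1+r)^3 + TV/(1+r)^3
    = 7.79231 + 8.18329 + 8.59390 + 113.43947 = 138.00896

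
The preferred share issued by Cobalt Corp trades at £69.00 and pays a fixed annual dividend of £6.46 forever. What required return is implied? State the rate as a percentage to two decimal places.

9.36%

P = C/r ⇒ r = C/P = £6.46/£69.00 = 0.093623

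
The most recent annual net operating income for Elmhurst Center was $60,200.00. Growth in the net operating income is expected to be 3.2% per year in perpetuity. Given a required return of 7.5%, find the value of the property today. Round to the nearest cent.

$1444800.00

D₁ = D₀ × (1 + g) = $60,200.00 × 1.032 = $62,126.4000
Growing perpetuity: P = D₁ / (r − g) = $62,126.4000 / (0.075 − 0.032) = $1,444,800.00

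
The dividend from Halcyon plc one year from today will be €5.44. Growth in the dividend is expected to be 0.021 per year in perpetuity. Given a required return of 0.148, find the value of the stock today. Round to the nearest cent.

Growing perpetuity: P = D₁ / (r − g) = €5.4400 / (0.148 − 0.021) = €42.83

€42.83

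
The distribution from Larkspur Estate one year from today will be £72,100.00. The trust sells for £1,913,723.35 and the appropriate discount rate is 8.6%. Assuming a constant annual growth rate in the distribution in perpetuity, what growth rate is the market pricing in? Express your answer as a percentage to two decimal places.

4.83%

P = D₁/(r−g) ⇒ g = r − D₁/P = 0.086 − £72,100.00/£1,913,723.35 = 0.048325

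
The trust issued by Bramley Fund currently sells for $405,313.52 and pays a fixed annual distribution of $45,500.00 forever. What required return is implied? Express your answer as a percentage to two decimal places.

11.23%

P = C/r ⇒ r = C/P = $45,500.00/$405,313.52 = 0.112259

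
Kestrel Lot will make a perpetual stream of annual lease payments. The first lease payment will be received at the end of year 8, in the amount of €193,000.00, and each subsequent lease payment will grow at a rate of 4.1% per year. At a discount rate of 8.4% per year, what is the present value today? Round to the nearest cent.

€2552018.85

Value at end of year 7: C₁ / (r − g) = €193,000.00 / (0.084 − 0.041) = €4,488,372.0930
Discount to today: PV = €4,488,372.0930 / (1 + 0.084)^7 = €4,488,372.0930 / 1.758754 = €2,552,018.85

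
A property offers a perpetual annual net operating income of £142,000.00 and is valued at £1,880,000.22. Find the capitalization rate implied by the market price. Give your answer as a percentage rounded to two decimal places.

P = C/r ⇒ r = C/P = £142,000.00/£1,880,000.22 = 0.075532

7.55%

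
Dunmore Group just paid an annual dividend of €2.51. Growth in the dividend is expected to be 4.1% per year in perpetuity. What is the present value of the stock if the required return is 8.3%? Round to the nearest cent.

€62.21

D₁ = D₀ × (1 + g) = €2.51 × 1.041 = €2.6129
Growing perpetuity: P = D₁ / (r − g) = €2.6129 / (0.083 − 0.041) = €62.21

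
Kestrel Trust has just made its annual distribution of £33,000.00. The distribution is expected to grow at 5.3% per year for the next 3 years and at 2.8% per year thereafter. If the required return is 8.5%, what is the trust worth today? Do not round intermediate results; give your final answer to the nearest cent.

D_1 = 34749.00000
D_2 = 36590.69700
D_3 = 38530.00394
Terminal value at year 3: TV = D_3×(1+g_2)/(r−g_2) = 39608.84405/0.057 = 694892.00090
P_0 = D_1/(1+r)^1 + D_2/(1+r)^2 + D_3/(1+r)^3 + TV/(1+r)^3
    = 32026.72811 + 31082.16101 + 30165.45212 + 544036.57504 = 637310.91628

£637310.92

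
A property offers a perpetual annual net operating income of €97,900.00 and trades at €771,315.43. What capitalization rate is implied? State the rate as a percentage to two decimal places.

P = C/r ⇒ r = C/P = €97,900.00/€771,315.43 = 0.126926

12.69%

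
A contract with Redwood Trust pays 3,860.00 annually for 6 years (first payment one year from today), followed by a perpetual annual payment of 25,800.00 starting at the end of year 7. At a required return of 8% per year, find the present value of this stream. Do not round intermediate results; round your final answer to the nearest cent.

PV of 6-year annuity: 3,860.00 × [1 − (1+0.08)^−6] / 0.08 = 17844.31550
Perpetuity value at year 6: 25,800.00 / 0.08 = 322500.00000
PV of perpetuity: 322500.00000 / (1+0.08)^6 = 203229.70467
Total PV = 17844.31550 + 203229.70467 = 221074.02017

221074.02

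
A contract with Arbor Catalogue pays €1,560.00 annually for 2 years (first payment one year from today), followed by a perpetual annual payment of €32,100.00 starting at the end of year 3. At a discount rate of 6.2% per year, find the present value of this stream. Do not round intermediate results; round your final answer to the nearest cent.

€461906.66

PV of 2-year annuity: €1,560.00 × [1 − (1+0.062)^−2] / 0.062 = 2852.09657
Perpetuity value at year 2: €32,100.00 / 0.062 = 517741.93548
PV of perpetuity: 517741.93548 / (1+0.062)^2 = 459054.56383
Total PV = 2852.09657 + 459054.56383 = 461906.66039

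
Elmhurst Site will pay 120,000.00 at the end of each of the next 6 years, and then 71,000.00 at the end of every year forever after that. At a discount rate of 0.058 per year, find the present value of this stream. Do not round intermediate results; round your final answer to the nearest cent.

PV of 6-year annuity: 120,000.00 × [1 − (1+0.058)^−6] / 0.058 = 593805.11433
Perpetuity value at year 6: 71,000.00 / 0.058 = 1224137.93103
PV of perpetuity: 1224137.93103 / (1+0.058)^6 = 872803.23839
Total PV = 593805.11433 + 872803.23839 = 1466608.35272

1466608.35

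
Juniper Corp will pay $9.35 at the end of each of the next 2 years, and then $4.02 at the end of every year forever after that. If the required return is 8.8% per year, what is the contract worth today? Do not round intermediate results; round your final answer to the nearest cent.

PV of 2-year annuity: $9.35 × [1 − (1+0.088)^−2] / 0.088 = 16.49242
Perpetuity value at year 2: $4.02 / 0.088 = 45.68182
PV of perpetuity: 45.68182 / (1+0.088)^2 = 38.59096
Total PV = 16.49242 + 38.59096 = 55.08338

$55.08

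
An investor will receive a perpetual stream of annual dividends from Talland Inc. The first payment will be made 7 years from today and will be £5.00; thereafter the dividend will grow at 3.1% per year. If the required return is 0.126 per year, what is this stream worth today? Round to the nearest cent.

£25.82

Value at end of year 6: C₁ / (r − g) = £5.00 / (0.126 − 0.031) = £52.6316
Discount to today: PV = £52.6316 / (1 + 0.126)^6 = £52.6316 / 2.038123 = £25.82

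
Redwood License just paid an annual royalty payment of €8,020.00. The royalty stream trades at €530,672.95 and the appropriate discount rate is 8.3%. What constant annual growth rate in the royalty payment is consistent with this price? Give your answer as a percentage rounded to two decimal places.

P = D₀(1+g)/(r−g) ⇒ P(r−g) = D₀(1+g) ⇒ g(P+D₀) = P·r − D₀
g = (P·r − D₀)/(P + D₀) = (€530,672.95×0.083 − €8,020.00) / (€530,672.95 + €8,020.00) = 0.066876

6.69%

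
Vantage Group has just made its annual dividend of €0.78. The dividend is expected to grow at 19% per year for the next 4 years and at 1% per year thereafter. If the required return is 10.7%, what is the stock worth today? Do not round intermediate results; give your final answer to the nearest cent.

€14.60

D_1 = 0.92820
D_2 = 1.10456
D_3 = 1.31442
D_4 = 1.56416
Terminal value at year 4: TV = D_4×(1+g_2)/(r−g_2) = 1.57981/0.097 = 16.28666
P_0 = D_1/(1+r)^1 + D_2/(1+r)^2 + D_3/(1+r)^3 + D_4/(1+r)^4 + TV/(1+r)^4
    = 0.83848 + 0.90135 + 0.96893 + 1.04158 + 10.84530 = 14.59564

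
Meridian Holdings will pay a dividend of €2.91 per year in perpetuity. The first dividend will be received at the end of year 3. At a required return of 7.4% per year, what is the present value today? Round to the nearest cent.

Value at end of year 2: C / r = €2.91 / 0.074 = €39.3243
Discount to today: PV = €39.3243 / (1 + 0.074)^2 = €39.3243 / 1.153476 = €34.09

€34.09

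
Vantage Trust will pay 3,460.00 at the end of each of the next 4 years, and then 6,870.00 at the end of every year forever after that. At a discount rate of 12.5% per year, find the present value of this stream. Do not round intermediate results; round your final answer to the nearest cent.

PV of 4-year annuity: 3,460.00 × [1 − (1+0.125)^−4] / 0.125 = 10399.51227
Perpetuity value at year 4: 6,870.00 / 0.125 = 54960.00000
PV of perpetuity: 54960.00000 / (1+0.125)^4 = 34311.25743
Total PV = 10399.51227 + 34311.25743 = 44710.76970

44710.77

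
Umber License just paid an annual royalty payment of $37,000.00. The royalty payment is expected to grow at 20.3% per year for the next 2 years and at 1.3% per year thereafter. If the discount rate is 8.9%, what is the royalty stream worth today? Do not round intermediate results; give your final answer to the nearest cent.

D_1 = 44511.00000
D_2 = 53546.73300
Terminal value at year 2: TV = D_2×(1+g_2)/(r−g_2) = 54242.84053/0.076 = 713721.58591
P_0 = D_1/(1+r)^1 + D_2/(1+r)^2 + TV/(1+r)^2
    = 40873.27824 + 45152.02362 + 601828.94637 = 687854.24822

$687854.25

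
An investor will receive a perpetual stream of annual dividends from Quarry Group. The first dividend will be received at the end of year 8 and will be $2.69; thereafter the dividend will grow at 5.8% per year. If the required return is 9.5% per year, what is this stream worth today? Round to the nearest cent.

$38.52

Value at end of year 7: C₁ / (r − g) = $2.69 / (0.095 − 0.058) = $72.7027
Discount to today: PV = $72.7027 / (1 + 0.095)^7 = $72.7027 / 1.887552 = $38.52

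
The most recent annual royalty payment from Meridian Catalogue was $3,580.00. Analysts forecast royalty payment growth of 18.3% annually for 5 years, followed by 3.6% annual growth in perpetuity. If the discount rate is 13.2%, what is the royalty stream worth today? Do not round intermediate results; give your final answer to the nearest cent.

$68627.09

D_1 = 4235.14000
D_2 = 5010.17062
D_3 = 5927.03184
D_4 = 7011.67867
D_5 = 8294.81587
Terminal value at year 5: TV = D_5×(1+g_2)/(r−g_2) = 8593.42924/0.096 = 89514.88790
P_0 = D_1/(1+r)^1 + D_2/(1+r)^2 + D_3/(1+r)^3 + D_4/(1+r)^4 + D_5/(1+r)^5 + TV/(1+r)^5
    = 3741.28975 + 3909.84609 + 4085.99640 + 4270.08281 + 4462.46287 + 48157.41180 = 68627.08973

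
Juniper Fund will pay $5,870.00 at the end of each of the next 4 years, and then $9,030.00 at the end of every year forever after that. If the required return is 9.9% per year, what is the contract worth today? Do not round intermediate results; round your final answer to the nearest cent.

$81173.62

PV of 4-year annuity: $5,870.00 × [1 − (1+0.099)^−4] / 0.099 = 18647.46050
Perpetuity value at year 4: $9,030.00 / 0.099 = 91212.12121
PV of perpetuity: 91212.12121 / (1+0.099)^4 = 62526.16409
Total PV = 18647.46050 + 62526.16409 = 81173.62459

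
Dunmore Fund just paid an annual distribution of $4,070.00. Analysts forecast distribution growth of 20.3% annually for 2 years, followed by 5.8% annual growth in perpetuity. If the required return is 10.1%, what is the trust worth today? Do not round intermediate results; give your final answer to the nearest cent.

$128861.24

D_1 = 4896.21000
D_2 = 5890.14063
Terminal value at year 2: TV = D_2×(1+g_2)/(r−g_2) = 6231.76879/0.043 = 144924.85550
P_0 = D_1/(1+r)^1 + D_2/(1+r)^2 + TV/(1+r)^2
    = 4447.05722 + 4859.04617 + 119555.13607 = 128861.23947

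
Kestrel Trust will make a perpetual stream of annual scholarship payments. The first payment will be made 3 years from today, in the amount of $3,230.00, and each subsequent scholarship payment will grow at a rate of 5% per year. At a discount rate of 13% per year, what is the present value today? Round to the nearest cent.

Value at end of year 2: C₁ / (r − g) = $3,230.00 / (0.13 − 0.05) = $40,375.0000
Discount to today: PV = $40,375.0000 / (1 + 0.13)^2 = $40,375.0000 / 1.276900 = $31,619.55

$31619.55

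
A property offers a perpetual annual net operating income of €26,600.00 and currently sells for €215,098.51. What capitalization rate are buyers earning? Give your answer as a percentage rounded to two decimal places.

P = C/r ⇒ r = C/P = €26,600.00/€215,098.51 = 0.123664

12.37%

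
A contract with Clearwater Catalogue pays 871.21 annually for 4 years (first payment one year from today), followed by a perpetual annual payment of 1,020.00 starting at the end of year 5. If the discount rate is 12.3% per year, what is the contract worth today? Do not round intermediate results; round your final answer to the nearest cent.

7843.60

PV of 4-year annuity: 871.21 × [1 − (1+0.123)^−4] / 0.123 = 2629.53624
Perpetuity value at year 4: 1,020.00 / 0.123 = 8292.68293
PV of perpetuity: 8292.68293 / (1+0.123)^4 = 5214.06013
Total PV = 2629.53624 + 5214.06013 = 7843.59637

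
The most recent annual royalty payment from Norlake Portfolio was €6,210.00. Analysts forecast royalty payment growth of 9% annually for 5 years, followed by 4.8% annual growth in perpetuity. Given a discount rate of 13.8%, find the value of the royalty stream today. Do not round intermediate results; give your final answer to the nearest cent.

D_1 = 6768.90000
D_2 = 7378.10100
D_3 = 8042.13009
D_4 = 8765.92180
D_5 = 9554.85476
Terminal value at year 5: TV = D_5×(1+g_2)/(r−g_2) = 10013.48779/0.09 = 111260.97543
P_0 = D_1/(1+r)^1 + D_2/(1+r)^2 + D_3/(1+r)^3 + D_4/(1+r)^4 + D_5/(1+r)^5 + TV/(1+r)^5
    = 5948.06678 + 5697.18172 + 5456.87880 + 5226.71168 + 5006.25284 + 58295.03304 = 85630.12486

€85630.12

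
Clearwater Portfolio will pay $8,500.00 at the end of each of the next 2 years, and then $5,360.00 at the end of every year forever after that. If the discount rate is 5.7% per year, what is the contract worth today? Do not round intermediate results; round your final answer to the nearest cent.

PV of 2-year annuity: $8,500.00 × [1 − (1+0.057)^−2] / 0.057 = 15649.60004
Perpetuity value at year 2: $5,360.00 / 0.057 = 94035.08772
PV of perpetuity: 94035.08772 / (1+0.057)^2 = 84166.63404
Total PV = 15649.60004 + 84166.63404 = 99816.23409

$99816.23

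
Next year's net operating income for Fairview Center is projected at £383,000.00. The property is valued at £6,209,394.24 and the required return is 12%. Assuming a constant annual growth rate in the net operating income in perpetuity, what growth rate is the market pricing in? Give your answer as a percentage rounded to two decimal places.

P = D₁/(r−g) ⇒ g = r − D₁/P = 0.12 − £383,000.00/£6,209,394.24 = 0.058319

5.83%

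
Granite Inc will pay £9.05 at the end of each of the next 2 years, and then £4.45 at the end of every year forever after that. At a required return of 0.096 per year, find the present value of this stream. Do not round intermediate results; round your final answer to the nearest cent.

£54.38

PV of 2-year annuity: £9.05 × [1 − (1+0.096)^−2] / 0.096 = 15.79133
Perpetuity value at year 2: £4.45 / 0.096 = 46.35417
PV of perpetuity: 46.35417 / (1+0.096)^2 = 38.58937
Total PV = 15.79133 + 38.58937 = 54.38070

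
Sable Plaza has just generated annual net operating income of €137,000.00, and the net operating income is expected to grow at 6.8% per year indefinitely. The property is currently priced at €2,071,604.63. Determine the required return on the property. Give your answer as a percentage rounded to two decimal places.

13.86%

D₁ = €137,000.00 × 1.068 = €146,316.0000
P = D₁/(r − g) ⇒ r = D₁/P + g = €146,316.0000/€2,071,604.63 + 0.068 = 0.070629 + 0.068 = 0.138629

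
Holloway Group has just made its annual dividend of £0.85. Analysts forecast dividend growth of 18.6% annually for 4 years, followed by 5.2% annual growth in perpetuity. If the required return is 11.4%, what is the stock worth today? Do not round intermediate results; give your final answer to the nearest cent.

D_1 = 1.00810
D_2 = 1.19561
D_3 = 1.41799
D_4 = 1.68174
Terminal value at year 4: TV = D_4×(1+g_2)/(r−g_2) = 1.76919/0.062 = 28.53525
P_0 = D_1/(1+r)^1 + D_2/(1+r)^2 + D_3/(1+r)^3 + D_4/(1+r)^4 + TV/(1+r)^4
    = 0.90494 + 0.96343 + 1.02569 + 1.09199 + 18.52853 = 22.51457

£22.51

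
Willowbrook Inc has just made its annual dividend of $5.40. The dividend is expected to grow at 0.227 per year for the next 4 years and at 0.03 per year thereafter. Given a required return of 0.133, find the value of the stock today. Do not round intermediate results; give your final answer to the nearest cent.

$100.74

D_1 = 6.62580
D_2 = 8.12986
D_3 = 9.97533
D_4 = 12.23973
Terminal value at year 4: TV = D_4×(1+g_2)/(r−g_2) = 12.60693/0.103 = 122.39735
P_0 = D_1/(1+r)^1 + D_2/(1+r)^2 + D_3/(1+r)^3 + D_4/(1+r)^4 + TV/(1+r)^4
    = 5.84801 + 6.33320 + 6.85864 + 7.42767 + 74.27666 = 100.74417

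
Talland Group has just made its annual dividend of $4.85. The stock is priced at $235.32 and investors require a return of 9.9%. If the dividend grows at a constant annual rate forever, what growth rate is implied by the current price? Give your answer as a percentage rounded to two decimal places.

7.68%

P = D₀(1+g)/(r−g) ⇒ P(r−g) = D₀(1+g) ⇒ g(P+D₀) = P·r − D₀
g = (P·r − D₀)/(P + D₀) = ($235.32×0.099 − $4.85) / ($235.32 + $4.85) = 0.076807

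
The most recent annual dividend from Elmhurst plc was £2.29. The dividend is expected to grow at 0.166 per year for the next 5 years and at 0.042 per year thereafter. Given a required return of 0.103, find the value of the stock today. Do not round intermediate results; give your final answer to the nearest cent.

D_1 = 2.67014
D_2 = 3.11338
D_3 = 3.63020
D_4 = 4.23282
D_5 = 4.93547
Terminal value at year 5: TV = D_5×(1+g_2)/(r−g_2) = 5.14276/0.061 = 84.30748
P_0 = D_1/(1+r)^1 + D_2/(1+r)^2 + D_3/(1+r)^3 + D_4/(1+r)^4 + D_5/(1+r)^5 + TV/(1+r)^5
    = 2.42080 + 2.55907 + 2.70523 + 2.85975 + 3.02309 + 51.64028 = 65.20821

£65.21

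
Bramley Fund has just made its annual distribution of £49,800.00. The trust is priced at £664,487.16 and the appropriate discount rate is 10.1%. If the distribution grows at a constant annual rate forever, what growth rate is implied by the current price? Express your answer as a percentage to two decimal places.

2.42%

P = D₀(1+g)/(r−g) ⇒ P(r−g) = D₀(1+g) ⇒ g(P+D₀) = P·r − D₀
g = (P·r − D₀)/(P + D₀) = (£664,487.16×0.101 − £49,800.00) / (£664,487.16 + £49,800.00) = 0.024238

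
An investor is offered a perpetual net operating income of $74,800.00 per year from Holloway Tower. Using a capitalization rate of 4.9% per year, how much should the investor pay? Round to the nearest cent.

$1526530.61

Level perpetuity: PV = C / r = $74,800.00 / 0.049 = $1,526,530.61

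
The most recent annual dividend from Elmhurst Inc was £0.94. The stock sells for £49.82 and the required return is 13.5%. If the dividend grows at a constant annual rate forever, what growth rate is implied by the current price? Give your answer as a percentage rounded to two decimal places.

11.40%

P = D₀(1+g)/(r−g) ⇒ P(r−g) = D₀(1+g) ⇒ g(P+D₀) = P·r − D₀
g = (P·r − D₀)/(P + D₀) = (£49.82×0.135 − £0.94) / (£49.82 + £0.94) = 0.113981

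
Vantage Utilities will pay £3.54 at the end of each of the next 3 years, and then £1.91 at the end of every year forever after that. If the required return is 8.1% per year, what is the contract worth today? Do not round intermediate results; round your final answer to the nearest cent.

£27.77

PV of 3-year annuity: £3.54 × [1 − (1+0.081)^−3] / 0.081 = 9.10649
Perpetuity value at year 3: £1.91 / 0.081 = 23.58025
PV of perpetuity: 23.58025 / (1+0.081)^3 = 18.66686
Total PV = 9.10649 + 18.66686 = 27.77335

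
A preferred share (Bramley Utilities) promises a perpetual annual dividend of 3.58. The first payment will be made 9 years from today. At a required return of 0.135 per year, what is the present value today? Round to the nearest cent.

9.63

Value at end of year 8: C / r = 3.58 / 0.135 = 26.5185
Discount to today: PV = 26.5185 / (1 + 0.135)^8 = 26.5185 / 2.754019 = 9.63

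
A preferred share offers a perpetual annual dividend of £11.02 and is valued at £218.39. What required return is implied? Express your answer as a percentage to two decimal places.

P = C/r ⇒ r = C/P = £11.02/£218.39 = 0.050460

5.05%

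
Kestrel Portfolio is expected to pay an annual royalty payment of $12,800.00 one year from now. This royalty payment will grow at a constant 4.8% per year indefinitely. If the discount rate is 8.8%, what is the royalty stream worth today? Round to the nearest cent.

Growing perpetuity: P = D₁ / (r − g) = $12,800.0000 / (0.088 − 0.048) = $320,000.00

$320000.00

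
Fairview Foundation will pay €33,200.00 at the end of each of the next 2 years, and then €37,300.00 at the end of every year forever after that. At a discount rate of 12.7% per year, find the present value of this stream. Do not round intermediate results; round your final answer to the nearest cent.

€286834.79

PV of 2-year annuity: €33,200.00 × [1 − (1+0.127)^−2] / 0.127 = 55597.81723
Perpetuity value at year 2: €37,300.00 / 0.127 = 293700.78740
PV of perpetuity: 293700.78740 / (1+0.127)^2 = 231236.97467
Total PV = 55597.81723 + 231236.97467 = 286834.79190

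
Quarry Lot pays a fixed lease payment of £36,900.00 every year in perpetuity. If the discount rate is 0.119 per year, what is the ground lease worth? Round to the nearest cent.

£310084.03

Level perpetuity: PV = C / r = £36,900.00 / 0.119 = £310,084.03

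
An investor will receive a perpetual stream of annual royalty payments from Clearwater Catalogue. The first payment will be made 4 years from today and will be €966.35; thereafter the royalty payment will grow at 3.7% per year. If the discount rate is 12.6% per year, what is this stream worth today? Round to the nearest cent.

€7605.53

Value at end of year 3: C₁ / (r − g) = €966.35 / (0.126 − 0.037) = €10,857.8652
Discount to today: PV = €10,857.8652 / (1 + 0.126)^3 = €10,857.8652 / 1.427628 = €7,605.53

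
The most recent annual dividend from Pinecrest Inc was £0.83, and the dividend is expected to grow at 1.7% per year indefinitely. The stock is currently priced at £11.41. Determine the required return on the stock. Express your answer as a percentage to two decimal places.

D₁ = £0.83 × 1.017 = £0.8441
P = D₁/(r − g) ⇒ r = D₁/P + g = £0.8441/£11.41 + 0.017 = 0.073980 + 0.017 = 0.090980

9.10%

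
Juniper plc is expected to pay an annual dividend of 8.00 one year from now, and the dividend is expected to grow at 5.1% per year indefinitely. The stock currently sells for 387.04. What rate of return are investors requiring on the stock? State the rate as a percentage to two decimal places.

P = D₁/(r − g) ⇒ r = D₁/P + g = 8.0000/387.04 + 0.051 = 0.020670 + 0.051 = 0.071670

7.17%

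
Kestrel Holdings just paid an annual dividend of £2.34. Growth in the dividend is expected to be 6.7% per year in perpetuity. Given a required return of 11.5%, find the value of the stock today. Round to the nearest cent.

£52.02

D₁ = D₀ × (1 + g) = £2.34 × 1.067 = £2.4968
Growing perpetuity: P = D₁ / (r − g) = £2.4968 / (0.115 − 0.067) = £52.02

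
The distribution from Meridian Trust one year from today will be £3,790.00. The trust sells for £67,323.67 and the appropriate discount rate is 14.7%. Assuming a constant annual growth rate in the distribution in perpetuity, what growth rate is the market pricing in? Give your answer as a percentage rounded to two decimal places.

9.07%

P = D₁/(r−g) ⇒ g = r − D₁/P = 0.147 − £3,790.00/£67,323.67 = 0.090705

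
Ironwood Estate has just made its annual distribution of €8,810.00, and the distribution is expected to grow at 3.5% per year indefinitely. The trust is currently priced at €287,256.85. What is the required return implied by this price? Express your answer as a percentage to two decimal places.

D₁ = €8,810.00 × 1.035 = €9,118.3500
P = D₁/(r − g) ⇒ r = D₁/P + g = €9,118.3500/€287,256.85 + 0.035 = 0.031743 + 0.035 = 0.066743

6.67%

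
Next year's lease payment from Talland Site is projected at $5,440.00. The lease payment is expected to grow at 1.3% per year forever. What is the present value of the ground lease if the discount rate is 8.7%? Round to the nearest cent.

$73513.51

Growing perpetuity: P = D₁ / (r − g) = $5,440.0000 / (0.087 − 0.013) = $73,513.51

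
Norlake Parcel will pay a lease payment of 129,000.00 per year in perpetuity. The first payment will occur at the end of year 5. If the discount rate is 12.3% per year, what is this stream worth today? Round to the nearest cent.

Value at end of year 4: C / r = 129,000.00 / 0.123 = 1,048,780.4878
Discount to today: PV = 1,048,780.4878 / (1 + 0.123)^4 = 1,048,780.4878 / 1.590446 = 659,425.25

659425.25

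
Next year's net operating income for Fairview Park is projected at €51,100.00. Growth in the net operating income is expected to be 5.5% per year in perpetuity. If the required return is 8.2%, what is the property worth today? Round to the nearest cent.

€1892592.59

Growing perpetuity: P = D₁ / (r − g) = €51,100.0000 / (0.082 − 0.055) = €1,892,592.59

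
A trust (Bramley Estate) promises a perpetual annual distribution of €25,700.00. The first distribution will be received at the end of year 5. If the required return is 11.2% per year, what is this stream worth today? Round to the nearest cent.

Value at end of year 4: C / r = €25,700.00 / 0.112 = €229,464.2857
Discount to today: PV = €229,464.2857 / (1 + 0.112)^4 = €229,464.2857 / 1.529041 = €150,070.71

€150070.71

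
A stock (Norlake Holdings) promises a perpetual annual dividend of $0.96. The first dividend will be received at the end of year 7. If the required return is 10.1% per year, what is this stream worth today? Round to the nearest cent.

$5.34

Value at end of year 6: C / r = $0.96 / 0.101 = $9.5050
Discount to today: PV = $9.5050 / (1 + 0.101)^6 = $9.5050 / 1.781246 = $5.34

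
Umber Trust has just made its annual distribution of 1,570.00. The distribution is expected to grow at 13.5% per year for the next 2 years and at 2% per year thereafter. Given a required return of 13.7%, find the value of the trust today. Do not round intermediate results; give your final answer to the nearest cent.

16770.79

D_1 = 1781.95000
D_2 = 2022.51325
Terminal value at year 2: TV = D_2×(1+g_2)/(r−g_2) = 2062.96351/0.117 = 17632.16679
P_0 = D_1/(1+r)^1 + D_2/(1+r)^2 + TV/(1+r)^2
    = 1567.23835 + 1564.48155 + 13639.06993 = 16770.78983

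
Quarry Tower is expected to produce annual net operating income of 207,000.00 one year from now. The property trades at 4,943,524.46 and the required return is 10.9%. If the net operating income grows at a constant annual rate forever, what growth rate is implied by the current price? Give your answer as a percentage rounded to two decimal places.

P = D₁/(r−g) ⇒ g = r − D₁/P = 0.109 − 207,000.00/4,943,524.46 = 0.067127

6.71%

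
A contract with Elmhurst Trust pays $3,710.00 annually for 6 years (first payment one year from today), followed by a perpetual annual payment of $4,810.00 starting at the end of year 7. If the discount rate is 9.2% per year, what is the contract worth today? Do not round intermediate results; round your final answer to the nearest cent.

PV of 6-year annuity: $3,710.00 × [1 − (1+0.092)^−6] / 0.092 = 16543.98416
Perpetuity value at year 6: $4,810.00 / 0.092 = 52282.60870
PV of perpetuity: 52282.60870 / (1+0.092)^6 = 30833.40013
Total PV = 16543.98416 + 30833.40013 = 47377.38428

$47377.38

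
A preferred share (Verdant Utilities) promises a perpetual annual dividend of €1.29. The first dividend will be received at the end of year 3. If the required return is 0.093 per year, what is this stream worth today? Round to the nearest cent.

Value at end of year 2: C / r = €1.29 / 0.093 = €13.8710
Discount to today: PV = €13.8710 / (1 + 0.093)^2 = €13.8710 / 1.194649 = €11.61

€11.61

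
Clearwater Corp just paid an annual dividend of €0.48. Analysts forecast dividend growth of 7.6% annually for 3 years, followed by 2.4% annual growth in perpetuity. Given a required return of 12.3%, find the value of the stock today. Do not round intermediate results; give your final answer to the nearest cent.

D_1 = 0.51648
D_2 = 0.55573
D_3 = 0.59797
Terminal value at year 3: TV = D_3×(1+g_2)/(r−g_2) = 0.61232/0.099 = 6.18504
P_0 = D_1/(1+r)^1 + D_2/(1+r)^2 + D_3/(1+r)^3 + TV/(1+r)^3
    = 0.45991 + 0.44066 + 0.42222 + 4.36720 = 5.69000

€5.69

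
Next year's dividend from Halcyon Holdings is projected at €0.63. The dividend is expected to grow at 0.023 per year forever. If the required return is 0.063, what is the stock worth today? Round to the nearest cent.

Growing perpetuity: P = D₁ / (r − g) = €0.6300 / (0.063 − 0.023) = €15.75

€15.75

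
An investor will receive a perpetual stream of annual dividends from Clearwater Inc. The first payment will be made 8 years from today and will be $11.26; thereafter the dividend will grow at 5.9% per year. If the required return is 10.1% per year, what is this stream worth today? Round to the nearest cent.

Value at end of year 7: C₁ / (r − g) = $11.26 / (0.101 − 0.059) = $268.0952
Discount to today: PV = $268.0952 / (1 + 0.101)^7 = $268.0952 / 1.961152 = $136.70

$136.70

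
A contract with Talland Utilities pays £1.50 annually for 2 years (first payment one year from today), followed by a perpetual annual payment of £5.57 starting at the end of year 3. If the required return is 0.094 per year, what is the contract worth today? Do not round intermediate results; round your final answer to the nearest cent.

PV of 2-year annuity: £1.50 × [1 − (1+0.094)^−2] / 0.094 = 2.62442
Perpetuity value at year 2: £5.57 / 0.094 = 59.25532
PV of perpetuity: 59.25532 / (1+0.094)^2 = 49.50997
Total PV = 2.62442 + 49.50997 = 52.13439

£52.13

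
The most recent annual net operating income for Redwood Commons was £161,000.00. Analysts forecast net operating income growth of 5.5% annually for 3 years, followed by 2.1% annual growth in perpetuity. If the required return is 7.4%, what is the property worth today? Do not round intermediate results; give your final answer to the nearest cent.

D_1 = 169855.00000
D_2 = 179197.02500
D_3 = 189052.86138
Terminal value at year 3: TV = D_3×(1+g_2)/(r−g_2) = 193022.97146/0.053 = 3641942.85781
P_0 = D_1/(1+r)^1 + D_2/(1+r)^2 + D_3/(1+r)^3 + TV/(1+r)^3
    = 158151.76909 + 155353.92587 + 152605.57895 + 2939816.90776 = 3405928.18167

£3405928.18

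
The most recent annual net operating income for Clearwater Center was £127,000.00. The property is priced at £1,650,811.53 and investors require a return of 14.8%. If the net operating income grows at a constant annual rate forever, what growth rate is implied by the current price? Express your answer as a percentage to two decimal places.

6.60%

P = D₀(1+g)/(r−g) ⇒ P(r−g) = D₀(1+g) ⇒ g(P+D₀) = P·r − D₀
g = (P·r − D₀)/(P + D₀) = (£1,650,811.53×0.148 − £127,000.00) / (£1,650,811.53 + £127,000.00) = 0.065991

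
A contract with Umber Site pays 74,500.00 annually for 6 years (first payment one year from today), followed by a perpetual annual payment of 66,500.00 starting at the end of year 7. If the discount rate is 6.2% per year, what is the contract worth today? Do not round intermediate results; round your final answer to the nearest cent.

1111673.25

PV of 6-year annuity: 74,500.00 × [1 − (1+0.062)^−6] / 0.062 = 364049.90519
Perpetuity value at year 6: 66,500.00 / 0.062 = 1072580.64516
PV of perpetuity: 1072580.64516 / (1+0.062)^6 = 747623.34724
Total PV = 364049.90519 + 747623.34724 = 1111673.25243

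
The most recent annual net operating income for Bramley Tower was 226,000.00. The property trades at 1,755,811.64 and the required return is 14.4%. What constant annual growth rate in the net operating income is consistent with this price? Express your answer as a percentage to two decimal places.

1.35%

P = D₀(1+g)/(r−g) ⇒ P(r−g) = D₀(1+g) ⇒ g(P+D₀) = P·r − D₀
g = (P·r − D₀)/(P + D₀) = (1,755,811.64×0.144 − 226,000.00) / (1,755,811.64 + 226,000.00) = 0.013542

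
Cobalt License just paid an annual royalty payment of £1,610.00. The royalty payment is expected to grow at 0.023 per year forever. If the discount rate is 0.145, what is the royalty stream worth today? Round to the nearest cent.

£13500.25

D₁ = D₀ × (1 + g) = £1,610.00 × 1.023 = £1,647.0300
Growing perpetuity: P = D₁ / (r − g) = £1,647.0300 / (0.145 − 0.023) = £13,500.25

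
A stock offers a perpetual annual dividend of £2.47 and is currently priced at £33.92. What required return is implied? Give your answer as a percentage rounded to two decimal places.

P = C/r ⇒ r = C/P = £2.47/£33.92 = 0.072818

7.28%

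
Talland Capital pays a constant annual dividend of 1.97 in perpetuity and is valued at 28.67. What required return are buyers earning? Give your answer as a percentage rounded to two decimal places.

P = C/r ⇒ r = C/P = 1.97/28.67 = 0.068713

6.87%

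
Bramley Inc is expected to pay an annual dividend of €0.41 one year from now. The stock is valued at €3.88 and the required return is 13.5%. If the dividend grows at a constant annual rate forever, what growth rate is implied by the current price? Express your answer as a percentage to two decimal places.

2.93%

P = D₁/(r−g) ⇒ g = r − D₁/P = 0.135 − €0.41/€3.88 = 0.029330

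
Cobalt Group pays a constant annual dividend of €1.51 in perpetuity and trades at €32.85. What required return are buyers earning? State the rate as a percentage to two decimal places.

P = C/r ⇒ r = C/P = €1.51/€32.85 = 0.045967

4.60%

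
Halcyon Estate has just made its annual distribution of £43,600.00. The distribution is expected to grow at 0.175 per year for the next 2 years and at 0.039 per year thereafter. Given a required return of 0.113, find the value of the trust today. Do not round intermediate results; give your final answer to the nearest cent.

D_1 = 51230.00000
D_2 = 60195.25000
Terminal value at year 2: TV = D_2×(1+g_2)/(r−g_2) = 62542.86475/0.074 = 845173.84797
P_0 = D_1/(1+r)^1 + D_2/(1+r)^2 + TV/(1+r)^2
    = 46028.75112 + 48592.79656 + 682269.13006 = 776890.67774

£776890.68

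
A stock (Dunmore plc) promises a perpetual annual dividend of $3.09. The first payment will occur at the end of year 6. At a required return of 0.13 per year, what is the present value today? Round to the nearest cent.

$12.90

Value at end of year 5: C / r = $3.09 / 0.13 = $23.7692
Discount to today: PV = $23.7692 / (1 + 0.13)^5 = $23.7692 / 1.842435 = $12.90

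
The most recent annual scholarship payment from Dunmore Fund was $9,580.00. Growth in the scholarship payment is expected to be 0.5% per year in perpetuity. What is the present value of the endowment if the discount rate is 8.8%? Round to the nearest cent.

$115998.80

D₁ = D₀ × (1 + g) = $9,580.00 × 1.005 = $9,627.9000
Growing perpetuity: P = D₁ / (r − g) = $9,627.9000 / (0.088 − 0.005) = $115,998.80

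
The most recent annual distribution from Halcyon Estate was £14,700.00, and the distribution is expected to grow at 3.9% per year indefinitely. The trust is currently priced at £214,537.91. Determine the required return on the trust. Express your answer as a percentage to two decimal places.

11.02%

D₁ = £14,700.00 × 1.039 = £15,273.3000
P = D₁/(r − g) ⇒ r = D₁/P + g = £15,273.3000/£214,537.91 + 0.039 = 0.071192 + 0.039 = 0.110192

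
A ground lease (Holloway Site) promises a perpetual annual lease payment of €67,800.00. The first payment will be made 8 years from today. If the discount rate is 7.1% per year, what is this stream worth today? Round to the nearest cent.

€590806.21

Value at end of year 7: C / r = €67,800.00 / 0.071 = €954,929.5775
Discount to today: PV = €954,929.5775 / (1 + 0.071)^7 = €954,929.5775 / 1.616316 = €590,806.21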